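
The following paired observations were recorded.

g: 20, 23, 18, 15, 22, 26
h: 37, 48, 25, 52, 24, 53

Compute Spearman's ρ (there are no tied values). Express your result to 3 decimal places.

Rank g: 3, 5, 2, 1, 4, 6
Rank h: 3, 4, 2, 5, 1, 6
d = rank(g) − rank(h): 0, 1, 0, -4, 3, 0; Σd² = 26
ρ = 1 − 6Σd² / [n(n²−1)] = 1 − 6×26 / (6×35) = 1 − 156/210 ≈ 0.257

0.257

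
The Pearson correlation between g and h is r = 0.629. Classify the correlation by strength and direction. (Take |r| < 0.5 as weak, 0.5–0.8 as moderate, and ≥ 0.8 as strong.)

r = 0.629 > 0 so the relationship is positive.
|r| = 0.629, which falls in the moderate range.

moderate positive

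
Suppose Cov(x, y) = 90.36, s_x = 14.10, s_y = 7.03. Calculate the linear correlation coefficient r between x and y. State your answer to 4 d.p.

r = Cov(x,y) / (s_x · s_y) = 90.36 / (14.10 × 7.03)
  = 90.36 / 99.1230 ≈ 0.9116

0.9116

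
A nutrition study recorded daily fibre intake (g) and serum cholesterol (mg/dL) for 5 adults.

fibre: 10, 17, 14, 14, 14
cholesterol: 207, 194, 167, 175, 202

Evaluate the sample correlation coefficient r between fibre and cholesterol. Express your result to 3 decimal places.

-0.331

n = 5, Σx = 69, Σy = 945, Σx² = 977, Σy² = 179803, Σxy = 12984
nΣxy − ΣxΣy = 64920 − 65205 = -285
nΣx² − (Σx)² = 4885 − 4761 = 124; nΣy² − (Σy)² = 899015 − 893025 = 5990
r = -285 / √(124 × 5990) = -285 / 861.8353 ≈ -0.331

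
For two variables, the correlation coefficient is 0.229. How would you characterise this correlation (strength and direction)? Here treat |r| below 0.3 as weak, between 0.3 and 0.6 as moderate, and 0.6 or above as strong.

weak positive

r = 0.229 > 0 so the relationship is positive.
|r| = 0.229, which falls in the weak range.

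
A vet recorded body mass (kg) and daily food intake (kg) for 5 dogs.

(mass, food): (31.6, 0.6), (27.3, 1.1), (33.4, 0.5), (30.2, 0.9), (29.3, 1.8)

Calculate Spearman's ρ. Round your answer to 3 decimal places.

Rank mass: 4, 1, 5, 3, 2
Rank food: 2, 4, 1, 3, 5
d = rank(mass) − rank(food): 2, -3, 4, 0, -3; Σd² = 38
ρ = 1 − 6Σd² / [n(n²−1)] = 1 − 6×38 / (5×24) = 1 − 228/120 ≈ -0.900

-0.900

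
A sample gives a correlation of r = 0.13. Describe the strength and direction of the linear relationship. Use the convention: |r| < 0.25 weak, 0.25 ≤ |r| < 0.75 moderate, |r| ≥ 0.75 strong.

weak positive

r = 0.13 > 0 so the relationship is positive.
|r| = 0.13, which falls in the weak range.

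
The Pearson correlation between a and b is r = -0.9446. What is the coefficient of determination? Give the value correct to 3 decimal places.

r² = (-0.9446)² = 0.892

0.892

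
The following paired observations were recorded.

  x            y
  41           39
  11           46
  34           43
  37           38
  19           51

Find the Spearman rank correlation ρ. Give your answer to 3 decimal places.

Rank x: 5, 1, 3, 4, 2
Rank y: 2, 4, 3, 1, 5
d = rank(x) − rank(y): 3, -3, 0, 3, -3; Σd² = 36
ρ = 1 − 6Σd² / [n(n²−1)] = 1 − 6×36 / (5×24) = 1 − 216/120 ≈ -0.800

-0.800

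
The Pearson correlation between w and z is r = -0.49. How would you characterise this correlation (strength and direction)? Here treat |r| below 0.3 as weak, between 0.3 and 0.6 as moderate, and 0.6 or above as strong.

moderate negative

r = -0.49 < 0 so the relationship is negative.
|r| = 0.49, which falls in the moderate range.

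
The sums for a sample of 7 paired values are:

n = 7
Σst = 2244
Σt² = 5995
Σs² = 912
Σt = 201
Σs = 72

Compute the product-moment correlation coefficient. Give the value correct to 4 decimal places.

r = (nΣst − ΣsΣt) / √[(nΣs² − (Σs)²)(nΣt² − (Σt)²)]
Numerator: 7×2244 − 72×201 = 1236
Denominator: √[(6384 − 5184)(41965 − 40401)] = √[1200 × 1564] = 1369.9635
r = 1236 / 1369.9635 ≈ 0.9022

0.9022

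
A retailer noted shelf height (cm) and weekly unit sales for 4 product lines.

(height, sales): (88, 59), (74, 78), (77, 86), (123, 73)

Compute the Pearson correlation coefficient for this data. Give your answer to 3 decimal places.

-0.291

n = 4, Σx = 362, Σy = 296, Σx² = 34278, Σy² = 22290, Σxy = 26565
nΣxy − ΣxΣy = 106260 − 107152 = -892
nΣx² − (Σx)² = 137112 − 131044 = 6068; nΣy² − (Σy)² = 89160 − 87616 = 1544
r = -892 / √(6068 × 1544) = -892 / 3060.8809 ≈ -0.291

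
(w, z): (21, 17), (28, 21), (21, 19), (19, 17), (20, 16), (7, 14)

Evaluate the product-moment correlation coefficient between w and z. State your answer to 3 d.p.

n = 6, Σw = 116, Σz = 104, Σw² = 2476, Σz² = 1832, Σwz = 2085
nΣwz − ΣwΣz = 12510 − 12064 = 446
nΣw² − (Σw)² = 14856 − 13456 = 1400; nΣz² − (Σz)² = 10992 − 10816 = 176
r = 446 / √(1400 × 176) = 446 / 496.3869 ≈ 0.898

0.898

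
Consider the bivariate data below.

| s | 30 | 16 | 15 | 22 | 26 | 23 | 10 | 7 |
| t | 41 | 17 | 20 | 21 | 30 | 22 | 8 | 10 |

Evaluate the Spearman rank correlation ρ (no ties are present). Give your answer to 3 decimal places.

Rank s: 8, 4, 3, 5, 7, 6, 2, 1
Rank t: 8, 3, 4, 5, 7, 6, 1, 2
d = rank(s) − rank(t): 0, 1, -1, 0, 0, 0, 1, -1; Σd² = 4
ρ = 1 − 6Σd² / [n(n²−1)] = 1 − 6×4 / (8×63) = 1 − 24/504 ≈ 0.952

0.952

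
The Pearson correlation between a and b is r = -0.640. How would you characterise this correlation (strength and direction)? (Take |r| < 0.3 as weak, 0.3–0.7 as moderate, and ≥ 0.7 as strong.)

r = -0.640 < 0 so the relationship is negative.
|r| = 0.640, which falls in the moderate range.

moderate negative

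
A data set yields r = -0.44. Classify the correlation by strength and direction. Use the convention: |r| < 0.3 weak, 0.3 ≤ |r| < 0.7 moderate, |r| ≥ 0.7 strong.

moderate negative

r = -0.44 < 0 so the relationship is negative.
|r| = 0.44, which falls in the moderate range.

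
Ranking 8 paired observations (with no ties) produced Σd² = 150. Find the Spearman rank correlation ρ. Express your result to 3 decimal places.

ρ = 1 − 6Σd² / [n(n²−1)] = 1 − 6×150 / (8×63)
  = 1 − 900/504 = 1 − 1.7857 ≈ -0.786

-0.786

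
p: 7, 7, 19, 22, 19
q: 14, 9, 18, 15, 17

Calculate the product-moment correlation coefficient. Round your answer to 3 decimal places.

0.746

n = 5, Σp = 74, Σq = 73, Σp² = 1304, Σq² = 1115, Σpq = 1156
nΣpq − ΣpΣq = 5780 − 5402 = 378
nΣp² − (Σp)² = 6520 − 5476 = 1044; nΣq² − (Σq)² = 5575 − 5329 = 246
r = 378 / √(1044 × 246) = 378 / 506.7781 ≈ 0.746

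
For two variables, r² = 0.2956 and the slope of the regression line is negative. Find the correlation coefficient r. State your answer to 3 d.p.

-0.544

|r| = √0.2956 = 0.544
The association is negative, so r = −0.544.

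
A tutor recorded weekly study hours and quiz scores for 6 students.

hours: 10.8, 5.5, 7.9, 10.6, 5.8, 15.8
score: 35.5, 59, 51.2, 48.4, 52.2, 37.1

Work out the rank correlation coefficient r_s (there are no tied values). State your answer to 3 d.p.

-0.943

Rank hours: 5, 1, 3, 4, 2, 6
Rank score: 1, 6, 4, 3, 5, 2
d = rank(hours) − rank(score): 4, -5, -1, 1, -3, 4; Σd² = 68
ρ = 1 − 6Σd² / [n(n²−1)] = 1 − 6×68 / (6×35) = 1 − 408/210 ≈ -0.943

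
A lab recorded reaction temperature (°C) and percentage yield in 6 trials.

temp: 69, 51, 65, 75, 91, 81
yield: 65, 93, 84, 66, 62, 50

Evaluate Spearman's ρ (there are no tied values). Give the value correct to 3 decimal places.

Rank temp: 3, 1, 2, 4, 6, 5
Rank yield: 3, 6, 5, 4, 2, 1
d = rank(temp) − rank(yield): 0, -5, -3, 0, 4, 4; Σd² = 66
ρ = 1 − 6Σd² / [n(n²−1)] = 1 − 6×66 / (6×35) = 1 − 396/210 ≈ -0.886

-0.886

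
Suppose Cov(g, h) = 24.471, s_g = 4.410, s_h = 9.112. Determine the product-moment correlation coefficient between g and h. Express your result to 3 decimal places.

r = Cov(g,h) / (s_g · s_h) = 24.471 / (4.410 × 9.112)
  = 24.471 / 40.1839 ≈ 0.609

0.609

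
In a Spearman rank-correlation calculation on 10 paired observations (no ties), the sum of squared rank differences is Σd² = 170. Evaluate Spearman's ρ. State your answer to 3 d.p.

ρ = 1 − 6Σd² / [n(n²−1)] = 1 − 6×170 / (10×99)
  = 1 − 1020/990 = 1 − 1.0303 ≈ -0.030

-0.030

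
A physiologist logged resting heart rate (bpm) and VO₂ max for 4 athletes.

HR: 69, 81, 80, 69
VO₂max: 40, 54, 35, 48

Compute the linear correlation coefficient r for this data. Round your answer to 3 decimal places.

n = 4, Σx = 299, Σy = 177, Σx² = 22483, Σy² = 8045, Σxy = 13246
nΣxy − ΣxΣy = 52984 − 52923 = 61
nΣx² − (Σx)² = 89932 − 89401 = 531; nΣy² − (Σy)² = 32180 − 31329 = 851
r = 61 / √(531 × 851) = 61 / 672.2209 ≈ 0.091

0.091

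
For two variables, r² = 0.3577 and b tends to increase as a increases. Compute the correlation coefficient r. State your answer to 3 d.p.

|r| = √0.3577 = 0.598
The association is positive, so r = 0.598.

0.598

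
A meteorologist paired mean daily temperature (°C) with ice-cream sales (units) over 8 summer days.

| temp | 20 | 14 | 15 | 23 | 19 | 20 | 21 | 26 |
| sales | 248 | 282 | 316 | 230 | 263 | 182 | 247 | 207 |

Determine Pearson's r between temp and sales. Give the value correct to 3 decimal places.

-0.748

n = 8, Σx = 158, Σy = 1975, Σx² = 3228, Σy² = 499935, Σxy = 38144
nΣxy − ΣxΣy = 305152 − 312050 = -6898
nΣx² − (Σx)² = 25824 − 24964 = 860; nΣy² − (Σy)² = 3999480 − 3900625 = 98855
r = -6898 / √(860 × 98855) = -6898 / 9220.3742 ≈ -0.748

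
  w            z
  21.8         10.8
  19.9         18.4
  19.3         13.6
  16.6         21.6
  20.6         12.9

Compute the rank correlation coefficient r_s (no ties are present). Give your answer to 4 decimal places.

Rank w: 5, 3, 2, 1, 4
Rank z: 1, 4, 3, 5, 2
d = rank(w) − rank(z): 4, -1, -1, -4, 2; Σd² = 38
ρ = 1 − 6Σd² / [n(n²−1)] = 1 − 6×38 / (5×24) = 1 − 228/120 ≈ -0.9000

-0.9000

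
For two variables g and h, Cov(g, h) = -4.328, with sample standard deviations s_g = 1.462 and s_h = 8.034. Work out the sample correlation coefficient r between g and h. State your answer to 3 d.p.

-0.368

r = Cov(g,h) / (s_g · s_h) = -4.328 / (1.462 × 8.034)
  = -4.328 / 11.7457 ≈ -0.368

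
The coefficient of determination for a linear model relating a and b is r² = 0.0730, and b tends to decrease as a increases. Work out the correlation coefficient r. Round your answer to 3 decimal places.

-0.270

|r| = √0.0730 = 0.270
The association is negative, so r = −0.270.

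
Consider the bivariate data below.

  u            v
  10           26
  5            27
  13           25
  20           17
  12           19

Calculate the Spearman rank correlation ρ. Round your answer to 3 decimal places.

-0.900

Rank u: 2, 1, 4, 5, 3
Rank v: 4, 5, 3, 1, 2
d = rank(u) − rank(v): -2, -4, 1, 4, 1; Σd² = 38
ρ = 1 − 6Σd² / [n(n²−1)] = 1 − 6×38 / (5×24) = 1 − 228/120 ≈ -0.900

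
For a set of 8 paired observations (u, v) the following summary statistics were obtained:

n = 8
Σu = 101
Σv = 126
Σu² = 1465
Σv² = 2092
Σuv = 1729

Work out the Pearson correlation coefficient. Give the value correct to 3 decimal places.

0.968

r = (nΣuv − ΣuΣv) / √[(nΣu² − (Σu)²)(nΣv² − (Σv)²)]
Numerator: 8×1729 − 101×126 = 1106
Denominator: √[(11720 − 10201)(16736 − 15876)] = √[1519 × 860] = 1142.9523
r = 1106 / 1142.9523 ≈ 0.968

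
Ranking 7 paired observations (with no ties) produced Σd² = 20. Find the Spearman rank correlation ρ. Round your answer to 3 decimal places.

ρ = 1 − 6Σd² / [n(n²−1)] = 1 − 6×20 / (7×48)
  = 1 − 120/336 = 1 − 0.3571 ≈ 0.643

0.643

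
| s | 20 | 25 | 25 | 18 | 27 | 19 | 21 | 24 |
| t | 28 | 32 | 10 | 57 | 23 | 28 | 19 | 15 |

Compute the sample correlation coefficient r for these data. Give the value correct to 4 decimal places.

-0.5919

n = 8, Σs = 179, Σt = 212, Σs² = 4081, Σt² = 7056, Σst = 4548
nΣst − ΣsΣt = 36384 − 37948 = -1564
nΣs² − (Σs)² = 32648 − 32041 = 607; nΣt² − (Σt)² = 56448 − 44944 = 11504
r = -1564 / √(607 × 11504) = -1564 / 2642.5230 ≈ -0.5919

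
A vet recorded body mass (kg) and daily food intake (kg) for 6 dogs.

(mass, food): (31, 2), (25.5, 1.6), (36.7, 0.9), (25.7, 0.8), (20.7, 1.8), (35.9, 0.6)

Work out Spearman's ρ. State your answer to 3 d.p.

Rank mass: 4, 2, 6, 3, 1, 5
Rank food: 6, 4, 3, 2, 5, 1
d = rank(mass) − rank(food): -2, -2, 3, 1, -4, 4; Σd² = 50
ρ = 1 − 6Σd² / [n(n²−1)] = 1 − 6×50 / (6×35) = 1 − 300/210 ≈ -0.429

-0.429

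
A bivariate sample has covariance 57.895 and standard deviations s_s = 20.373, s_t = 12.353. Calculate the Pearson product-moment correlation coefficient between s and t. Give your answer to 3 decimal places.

0.230

r = Cov(s,t) / (s_s · s_t) = 57.895 / (20.373 × 12.353)
  = 57.895 / 251.6677 ≈ 0.230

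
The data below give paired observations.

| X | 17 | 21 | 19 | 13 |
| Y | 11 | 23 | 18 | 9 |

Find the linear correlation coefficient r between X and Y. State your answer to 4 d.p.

n = 4, ΣX = 70, ΣY = 61, ΣX² = 1260, ΣY² = 1055, ΣXY = 1129
nΣXY − ΣXΣY = 4516 − 4270 = 246
nΣX² − (ΣX)² = 5040 − 4900 = 140; nΣY² − (ΣY)² = 4220 − 3721 = 499
r = 246 / √(140 × 499) = 246 / 264.3104 ≈ 0.9307

0.9307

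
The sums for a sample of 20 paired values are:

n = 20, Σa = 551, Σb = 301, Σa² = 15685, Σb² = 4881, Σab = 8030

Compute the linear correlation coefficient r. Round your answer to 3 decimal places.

-0.624

r = (nΣab − ΣaΣb) / √[(nΣa² − (Σa)²)(nΣb² − (Σb)²)]
Numerator: 20×8030 − 551×301 = -5251
Denominator: √[(313700 − 303601)(97620 − 90601)] = √[10099 × 7019] = 8419.3159
r = -5251 / 8419.3159 ≈ -0.624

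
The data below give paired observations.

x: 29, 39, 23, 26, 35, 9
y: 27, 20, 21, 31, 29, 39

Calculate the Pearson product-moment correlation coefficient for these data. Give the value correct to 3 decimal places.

-0.715

n = 6, Σx = 161, Σy = 167, Σx² = 4873, Σy² = 4893, Σxy = 4218
nΣxy − ΣxΣy = 25308 − 26887 = -1579
nΣx² − (Σx)² = 29238 − 25921 = 3317; nΣy² − (Σy)² = 29358 − 27889 = 1469
r = -1579 / √(3317 × 1469) = -1579 / 2207.4132 ≈ -0.715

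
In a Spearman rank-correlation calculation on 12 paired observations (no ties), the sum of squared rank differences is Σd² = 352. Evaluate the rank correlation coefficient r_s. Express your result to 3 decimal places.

-0.231

ρ = 1 − 6Σd² / [n(n²−1)] = 1 − 6×352 / (12×143)
  = 1 − 2112/1716 = 1 − 1.2308 ≈ -0.231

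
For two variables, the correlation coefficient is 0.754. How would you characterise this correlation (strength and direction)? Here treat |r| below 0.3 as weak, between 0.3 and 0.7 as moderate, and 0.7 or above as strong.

r = 0.754 > 0 so the relationship is positive.
|r| = 0.754, which falls in the strong range.

strong positive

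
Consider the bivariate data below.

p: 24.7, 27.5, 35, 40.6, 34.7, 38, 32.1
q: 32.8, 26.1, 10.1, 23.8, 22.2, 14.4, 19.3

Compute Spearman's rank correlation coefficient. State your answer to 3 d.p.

-0.571

Rank p: 1, 2, 5, 7, 4, 6, 3
Rank q: 7, 6, 1, 5, 4, 2, 3
d = rank(p) − rank(q): -6, -4, 4, 2, 0, 4, 0; Σd² = 88
ρ = 1 − 6Σd² / [n(n²−1)] = 1 − 6×88 / (7×48) = 1 − 528/336 ≈ -0.571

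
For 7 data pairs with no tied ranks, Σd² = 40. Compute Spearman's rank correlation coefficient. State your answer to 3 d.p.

0.286

ρ = 1 − 6Σd² / [n(n²−1)] = 1 − 6×40 / (7×48)
  = 1 − 240/336 = 1 − 0.7143 ≈ 0.286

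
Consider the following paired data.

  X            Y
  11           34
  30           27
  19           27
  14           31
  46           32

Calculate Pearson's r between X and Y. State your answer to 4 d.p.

n = 5, ΣX = 120, ΣY = 151, ΣX² = 3694, ΣY² = 4599, ΣXY = 3603
nΣXY − ΣXΣY = 18015 − 18120 = -105
nΣX² − (ΣX)² = 18470 − 14400 = 4070; nΣY² − (ΣY)² = 22995 − 22801 = 194
r = -105 / √(4070 × 194) = -105 / 888.5831 ≈ -0.1182

-0.1182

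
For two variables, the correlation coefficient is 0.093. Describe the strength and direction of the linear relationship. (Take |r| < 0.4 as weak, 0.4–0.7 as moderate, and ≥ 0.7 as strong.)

r = 0.093 > 0 so the relationship is positive.
|r| = 0.093, which falls in the weak range.

weak positive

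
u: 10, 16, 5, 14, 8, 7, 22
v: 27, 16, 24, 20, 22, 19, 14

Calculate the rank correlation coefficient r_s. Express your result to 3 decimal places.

Rank u: 4, 6, 1, 5, 3, 2, 7
Rank v: 7, 2, 6, 4, 5, 3, 1
d = rank(u) − rank(v): -3, 4, -5, 1, -2, -1, 6; Σd² = 92
ρ = 1 − 6Σd² / [n(n²−1)] = 1 − 6×92 / (7×48) = 1 − 552/336 ≈ -0.643

-0.643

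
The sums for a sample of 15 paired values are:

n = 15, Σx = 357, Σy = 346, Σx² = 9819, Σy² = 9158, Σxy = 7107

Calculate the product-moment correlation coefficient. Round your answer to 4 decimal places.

r = (nΣxy − ΣxΣy) / √[(nΣx² − (Σx)²)(nΣy² − (Σy)²)]
Numerator: 15×7107 − 357×346 = -16917
Denominator: √[(147285 − 127449)(137370 − 119716)] = √[19836 × 17654] = 18713.2238
r = -16917 / 18713.2238 ≈ -0.9040

-0.9040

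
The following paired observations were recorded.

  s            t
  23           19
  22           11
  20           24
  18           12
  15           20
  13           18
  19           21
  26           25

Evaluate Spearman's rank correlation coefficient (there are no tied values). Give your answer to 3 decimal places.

Rank s: 7, 6, 5, 3, 2, 1, 4, 8
Rank t: 4, 1, 7, 2, 5, 3, 6, 8
d = rank(s) − rank(t): 3, 5, -2, 1, -3, -2, -2, 0; Σd² = 56
ρ = 1 − 6Σd² / [n(n²−1)] = 1 − 6×56 / (8×63) = 1 − 336/504 ≈ 0.333

0.333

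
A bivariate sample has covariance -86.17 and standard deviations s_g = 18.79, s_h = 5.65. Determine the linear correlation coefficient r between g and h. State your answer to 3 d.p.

r = Cov(g,h) / (s_g · s_h) = -86.17 / (18.79 × 5.65)
  = -86.17 / 106.1635 ≈ -0.812

-0.812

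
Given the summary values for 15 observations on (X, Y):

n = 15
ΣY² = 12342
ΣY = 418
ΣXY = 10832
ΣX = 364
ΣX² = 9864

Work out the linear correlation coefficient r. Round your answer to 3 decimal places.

r = (nΣXY − ΣXΣY) / √[(nΣX² − (ΣX)²)(nΣY² − (ΣY)²)]
Numerator: 15×10832 − 364×418 = 10328
Denominator: √[(147960 − 132496)(185130 − 174724)] = √[15464 × 10406] = 12685.3610
r = 10328 / 12685.3610 ≈ 0.814

0.814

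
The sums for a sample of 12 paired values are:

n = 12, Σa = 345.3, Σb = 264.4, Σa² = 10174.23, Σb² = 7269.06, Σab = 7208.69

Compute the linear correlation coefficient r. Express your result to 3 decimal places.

r = (nΣab − ΣaΣb) / √[(nΣa² − (Σa)²)(nΣb² − (Σb)²)]
Numerator: 12×7208.69 − 345.3×264.4 = -4793.04
Denominator: √[(122090.76 − 119232.09)(87228.72 − 69907.36)] = √[2858.67 × 17321.36] = 7036.7643
r = -4793.04 / 7036.7643 ≈ -0.681

-0.681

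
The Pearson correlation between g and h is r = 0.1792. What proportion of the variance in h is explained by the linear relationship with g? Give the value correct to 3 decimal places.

r² = (0.1792)² = 0.032

0.032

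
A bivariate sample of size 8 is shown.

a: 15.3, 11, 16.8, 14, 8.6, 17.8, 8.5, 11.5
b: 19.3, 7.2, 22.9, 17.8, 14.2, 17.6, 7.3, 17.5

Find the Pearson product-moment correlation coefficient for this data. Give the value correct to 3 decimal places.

0.750

n = 8, Σa = 103.5, Σb = 123.8, Σa² = 1428.63, Σb² = 2136.52, Σab = 1707.11
nΣab − ΣaΣb = 13656.88 − 12813.3 = 843.58
nΣa² − (Σa)² = 11429.04 − 10712.25 = 716.79; nΣb² − (Σb)² = 17092.16 − 15326.44 = 1765.72
r = 843.58 / √(716.79 × 1765.72) = 843.58 / 1125.0113 ≈ 0.750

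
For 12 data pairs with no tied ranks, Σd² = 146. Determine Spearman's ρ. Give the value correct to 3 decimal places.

ρ = 1 − 6Σd² / [n(n²−1)] = 1 − 6×146 / (12×143)
  = 1 − 876/1716 = 1 − 0.5105 ≈ 0.490

0.490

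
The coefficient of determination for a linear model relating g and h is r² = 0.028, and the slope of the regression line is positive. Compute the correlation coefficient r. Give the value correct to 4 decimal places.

|r| = √0.028 = 0.1673
The association is positive, so r = 0.1673.

0.1673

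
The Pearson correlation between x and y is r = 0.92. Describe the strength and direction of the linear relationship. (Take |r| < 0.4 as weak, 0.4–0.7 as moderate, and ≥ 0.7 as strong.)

r = 0.92 > 0 so the relationship is positive.
|r| = 0.92, which falls in the strong range.

strong positive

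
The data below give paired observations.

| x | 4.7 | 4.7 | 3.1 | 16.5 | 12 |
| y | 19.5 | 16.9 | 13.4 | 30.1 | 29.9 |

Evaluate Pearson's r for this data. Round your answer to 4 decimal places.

0.9472

n = 5, Σx = 41, Σy = 109.8, Σx² = 470.04, Σy² = 2645.44, Σxy = 1068.07
nΣxy − ΣxΣy = 5340.35 − 4501.8 = 838.55
nΣx² − (Σx)² = 2350.2 − 1681 = 669.2; nΣy² − (Σy)² = 13227.2 − 12056.04 = 1171.16
r = 838.55 / √(669.2 × 1171.16) = 838.55 / 885.2911 ≈ 0.9472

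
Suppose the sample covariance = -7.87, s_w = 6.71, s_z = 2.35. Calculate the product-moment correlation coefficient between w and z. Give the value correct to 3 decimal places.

-0.499

r = Cov(w,z) / (s_w · s_z) = -7.87 / (6.71 × 2.35)
  = -7.87 / 15.7685 ≈ -0.499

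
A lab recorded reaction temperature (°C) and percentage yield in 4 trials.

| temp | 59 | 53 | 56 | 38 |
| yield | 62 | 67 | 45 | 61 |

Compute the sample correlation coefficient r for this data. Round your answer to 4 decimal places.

-0.2080

n = 4, Σx = 206, Σy = 235, Σx² = 10870, Σy² = 14079, Σxy = 12047
nΣxy − ΣxΣy = 48188 − 48410 = -222
nΣx² − (Σx)² = 43480 − 42436 = 1044; nΣy² − (Σy)² = 56316 − 55225 = 1091
r = -222 / √(1044 × 1091) = -222 / 1067.2413 ≈ -0.2080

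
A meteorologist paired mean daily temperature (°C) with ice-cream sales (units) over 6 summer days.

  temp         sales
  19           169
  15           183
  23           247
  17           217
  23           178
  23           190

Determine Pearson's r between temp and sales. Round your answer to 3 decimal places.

0.213

n = 6, Σx = 120, Σy = 1184, Σx² = 2462, Σy² = 237932, Σxy = 23790
nΣxy − ΣxΣy = 142740 − 142080 = 660
nΣx² − (Σx)² = 14772 − 14400 = 372; nΣy² − (Σy)² = 1427592 − 1401856 = 25736
r = 660 / √(372 × 25736) = 660 / 3094.1545 ≈ 0.213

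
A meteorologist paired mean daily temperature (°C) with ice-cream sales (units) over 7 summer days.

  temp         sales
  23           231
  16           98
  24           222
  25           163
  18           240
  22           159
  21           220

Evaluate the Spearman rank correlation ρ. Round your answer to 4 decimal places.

0.1429

Rank temp: 5, 1, 6, 7, 2, 4, 3
Rank sales: 6, 1, 5, 3, 7, 2, 4
d = rank(temp) − rank(sales): -1, 0, 1, 4, -5, 2, -1; Σd² = 48
ρ = 1 − 6Σd² / [n(n²−1)] = 1 − 6×48 / (7×48) = 1 − 288/336 ≈ 0.1429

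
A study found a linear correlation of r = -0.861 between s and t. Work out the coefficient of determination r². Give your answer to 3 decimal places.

r² = (-0.861)² = 0.741

0.741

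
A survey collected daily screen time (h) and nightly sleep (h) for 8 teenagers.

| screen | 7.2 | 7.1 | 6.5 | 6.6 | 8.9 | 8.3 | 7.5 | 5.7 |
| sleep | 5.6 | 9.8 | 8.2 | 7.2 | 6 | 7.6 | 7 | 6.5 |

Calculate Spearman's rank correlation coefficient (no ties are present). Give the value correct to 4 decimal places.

Rank screen: 5, 4, 2, 3, 8, 7, 6, 1
Rank sleep: 1, 8, 7, 5, 2, 6, 4, 3
d = rank(screen) − rank(sleep): 4, -4, -5, -2, 6, 1, 2, -2; Σd² = 106
ρ = 1 − 6Σd² / [n(n²−1)] = 1 − 6×106 / (8×63) = 1 − 636/504 ≈ -0.2619

-0.2619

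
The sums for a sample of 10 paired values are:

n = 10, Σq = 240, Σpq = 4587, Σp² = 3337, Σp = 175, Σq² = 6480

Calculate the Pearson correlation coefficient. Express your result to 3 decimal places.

r = (nΣpq − ΣpΣq) / √[(nΣp² − (Σp)²)(nΣq² − (Σq)²)]
Numerator: 10×4587 − 175×240 = 3870
Denominator: √[(33370 − 30625)(64800 − 57600)] = √[2745 × 7200] = 4445.6721
r = 3870 / 4445.6721 ≈ 0.871

0.871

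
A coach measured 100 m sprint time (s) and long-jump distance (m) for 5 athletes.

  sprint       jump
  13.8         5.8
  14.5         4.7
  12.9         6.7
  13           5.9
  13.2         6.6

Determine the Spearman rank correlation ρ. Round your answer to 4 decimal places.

-0.9000

Rank sprint: 4, 5, 1, 2, 3
Rank jump: 2, 1, 5, 3, 4
d = rank(sprint) − rank(jump): 2, 4, -4, -1, -1; Σd² = 38
ρ = 1 − 6Σd² / [n(n²−1)] = 1 − 6×38 / (5×24) = 1 − 228/120 ≈ -0.9000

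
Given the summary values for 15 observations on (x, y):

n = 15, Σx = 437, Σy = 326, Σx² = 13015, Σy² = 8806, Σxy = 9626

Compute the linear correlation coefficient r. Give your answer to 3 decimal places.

0.184

r = (nΣxy − ΣxΣy) / √[(nΣx² − (Σx)²)(nΣy² − (Σy)²)]
Numerator: 15×9626 − 437×326 = 1928
Denominator: √[(195225 − 190969)(132090 − 106276)] = √[4256 × 25814] = 10481.6212
r = 1928 / 10481.6212 ≈ 0.184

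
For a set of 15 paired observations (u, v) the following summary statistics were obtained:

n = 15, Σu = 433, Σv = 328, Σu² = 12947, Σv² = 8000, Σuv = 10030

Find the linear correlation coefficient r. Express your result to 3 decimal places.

r = (nΣuv − ΣuΣv) / √[(nΣu² − (Σu)²)(nΣv² − (Σv)²)]
Numerator: 15×10030 − 433×328 = 8426
Denominator: √[(194205 − 187489)(120000 − 107584)] = √[6716 × 12416] = 9131.5856
r = 8426 / 9131.5856 ≈ 0.923

0.923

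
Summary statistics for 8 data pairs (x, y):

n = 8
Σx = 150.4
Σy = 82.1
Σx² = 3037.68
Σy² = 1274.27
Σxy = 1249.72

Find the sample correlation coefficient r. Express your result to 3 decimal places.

-0.975

r = (nΣxy − ΣxΣy) / √[(nΣx² − (Σx)²)(nΣy² − (Σy)²)]
Numerator: 8×1249.72 − 150.4×82.1 = -2350.08
Denominator: √[(24301.44 − 22620.16)(10194.16 − 6740.41)] = √[1681.28 × 3453.75] = 2409.7138
r = -2350.08 / 2409.7138 ≈ -0.975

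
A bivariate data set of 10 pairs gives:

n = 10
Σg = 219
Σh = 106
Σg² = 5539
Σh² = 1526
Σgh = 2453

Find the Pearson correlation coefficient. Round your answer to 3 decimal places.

r = (nΣgh − ΣgΣh) / √[(nΣg² − (Σg)²)(nΣh² − (Σh)²)]
Numerator: 10×2453 − 219×106 = 1316
Denominator: √[(55390 − 47961)(15260 − 11236)] = √[7429 × 4024] = 5467.5676
r = 1316 / 5467.5676 ≈ 0.241

0.241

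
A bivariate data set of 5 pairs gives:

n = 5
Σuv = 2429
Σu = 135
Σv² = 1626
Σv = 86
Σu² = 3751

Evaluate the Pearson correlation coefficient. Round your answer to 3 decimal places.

0.858

r = (nΣuv − ΣuΣv) / √[(nΣu² − (Σu)²)(nΣv² − (Σv)²)]
Numerator: 5×2429 − 135×86 = 535
Denominator: √[(18755 − 18225)(8130 − 7396)] = √[530 × 734] = 623.7147
r = 535 / 623.7147 ≈ 0.858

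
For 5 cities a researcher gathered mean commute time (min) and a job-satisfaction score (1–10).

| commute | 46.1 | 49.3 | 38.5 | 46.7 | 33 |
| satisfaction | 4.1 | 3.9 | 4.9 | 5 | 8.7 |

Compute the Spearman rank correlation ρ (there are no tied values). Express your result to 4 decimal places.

-0.7000

Rank commute: 3, 5, 2, 4, 1
Rank satisfaction: 2, 1, 3, 4, 5
d = rank(commute) − rank(satisfaction): 1, 4, -1, 0, -4; Σd² = 34
ρ = 1 − 6Σd² / [n(n²−1)] = 1 − 6×34 / (5×24) = 1 − 204/120 ≈ -0.7000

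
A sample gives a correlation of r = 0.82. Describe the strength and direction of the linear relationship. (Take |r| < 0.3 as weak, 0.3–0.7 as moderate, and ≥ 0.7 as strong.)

strong positive

r = 0.82 > 0 so the relationship is positive.
|r| = 0.82, which falls in the strong range.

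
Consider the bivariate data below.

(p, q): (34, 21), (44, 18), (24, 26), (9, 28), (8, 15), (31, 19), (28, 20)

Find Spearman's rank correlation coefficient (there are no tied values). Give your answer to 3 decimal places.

Rank p: 6, 7, 3, 2, 1, 5, 4
Rank q: 5, 2, 6, 7, 1, 3, 4
d = rank(p) − rank(q): 1, 5, -3, -5, 0, 2, 0; Σd² = 64
ρ = 1 − 6Σd² / [n(n²−1)] = 1 − 6×64 / (7×48) = 1 − 384/336 ≈ -0.143

-0.143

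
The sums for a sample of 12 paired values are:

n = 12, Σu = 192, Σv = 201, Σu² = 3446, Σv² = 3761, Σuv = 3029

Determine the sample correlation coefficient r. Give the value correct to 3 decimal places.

-0.487

r = (nΣuv − ΣuΣv) / √[(nΣu² − (Σu)²)(nΣv² − (Σv)²)]
Numerator: 12×3029 − 192×201 = -2244
Denominator: √[(41352 − 36864)(45132 − 40401)] = √[4488 × 4731] = 4607.8984
r = -2244 / 4607.8984 ≈ -0.487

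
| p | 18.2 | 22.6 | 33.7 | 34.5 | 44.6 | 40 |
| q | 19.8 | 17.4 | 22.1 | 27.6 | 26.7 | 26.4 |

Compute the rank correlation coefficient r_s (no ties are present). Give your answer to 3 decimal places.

0.771

Rank p: 1, 2, 3, 4, 6, 5
Rank q: 2, 1, 3, 6, 5, 4
d = rank(p) − rank(q): -1, 1, 0, -2, 1, 1; Σd² = 8
ρ = 1 − 6Σd² / [n(n²−1)] = 1 − 6×8 / (6×35) = 1 − 48/210 ≈ 0.771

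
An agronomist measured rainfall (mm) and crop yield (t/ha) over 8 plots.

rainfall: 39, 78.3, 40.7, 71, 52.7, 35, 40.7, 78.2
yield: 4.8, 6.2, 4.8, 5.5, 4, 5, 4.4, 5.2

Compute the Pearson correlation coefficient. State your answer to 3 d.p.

0.658

n = 8, Σx = 435.6, Σy = 39.9, Σx² = 26123.4, Σy² = 202.17, Σxy = 2230.04
nΣxy − ΣxΣy = 17840.32 − 17380.44 = 459.88
nΣx² − (Σx)² = 208987.2 − 189747.36 = 19239.84; nΣy² − (Σy)² = 1617.36 − 1592.01 = 25.35
r = 459.88 / √(19239.84 × 25.35) = 459.88 / 698.3766 ≈ 0.658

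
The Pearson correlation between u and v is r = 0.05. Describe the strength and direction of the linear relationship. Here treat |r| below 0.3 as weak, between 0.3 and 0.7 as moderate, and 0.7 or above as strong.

weak positive

r = 0.05 > 0 so the relationship is positive.
|r| = 0.05, which falls in the weak range.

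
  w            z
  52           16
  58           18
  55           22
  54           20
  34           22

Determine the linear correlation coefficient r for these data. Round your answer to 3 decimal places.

n = 5, Σw = 253, Σz = 98, Σw² = 13165, Σz² = 1948, Σwz = 4914
nΣwz − ΣwΣz = 24570 − 24794 = -224
nΣw² − (Σw)² = 65825 − 64009 = 1816; nΣz² − (Σz)² = 9740 − 9604 = 136
r = -224 / √(1816 × 136) = -224 / 496.9668 ≈ -0.451

-0.451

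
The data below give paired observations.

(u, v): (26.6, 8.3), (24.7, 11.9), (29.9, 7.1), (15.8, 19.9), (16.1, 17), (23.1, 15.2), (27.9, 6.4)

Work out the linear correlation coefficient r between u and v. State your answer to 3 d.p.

n = 7, Σu = 164.1, Σv = 85.8, Σu² = 4032.53, Σv² = 1217.92, Σuv = 1844.8
nΣuv − ΣuΣv = 12913.6 − 14079.78 = -1166.18
nΣu² − (Σu)² = 28227.71 − 26928.81 = 1298.9; nΣv² − (Σv)² = 8525.44 − 7361.64 = 1163.8
r = -1166.18 / √(1298.9 × 1163.8) = -1166.18 / 1229.4958 ≈ -0.949

-0.949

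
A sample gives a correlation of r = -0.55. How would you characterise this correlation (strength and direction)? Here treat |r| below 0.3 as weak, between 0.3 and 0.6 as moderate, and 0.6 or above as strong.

moderate negative

r = -0.55 < 0 so the relationship is negative.
|r| = 0.55, which falls in the moderate range.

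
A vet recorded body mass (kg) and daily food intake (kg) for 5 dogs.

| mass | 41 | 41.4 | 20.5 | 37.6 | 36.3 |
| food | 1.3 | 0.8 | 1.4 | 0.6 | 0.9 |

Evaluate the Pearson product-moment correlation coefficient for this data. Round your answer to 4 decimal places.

n = 5, Σx = 176.8, Σy = 5, Σx² = 6546.66, Σy² = 5.46, Σxy = 170.35
nΣxy − ΣxΣy = 851.75 − 884 = -32.25
nΣx² − (Σx)² = 32733.3 − 31258.24 = 1475.06; nΣy² − (Σy)² = 27.3 − 25 = 2.3
r = -32.25 / √(1475.06 × 2.3) = -32.25 / 58.2464 ≈ -0.5537

-0.5537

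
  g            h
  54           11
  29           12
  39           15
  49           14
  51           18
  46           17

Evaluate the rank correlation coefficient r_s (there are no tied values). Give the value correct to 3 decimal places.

-0.029

Rank g: 6, 1, 2, 4, 5, 3
Rank h: 1, 2, 4, 3, 6, 5
d = rank(g) − rank(h): 5, -1, -2, 1, -1, -2; Σd² = 36
ρ = 1 − 6Σd² / [n(n²−1)] = 1 − 6×36 / (6×35) = 1 − 216/210 ≈ -0.029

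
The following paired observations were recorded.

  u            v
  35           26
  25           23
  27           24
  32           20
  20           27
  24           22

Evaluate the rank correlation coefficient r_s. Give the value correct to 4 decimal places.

-0.2000

Rank u: 6, 3, 4, 5, 1, 2
Rank v: 5, 3, 4, 1, 6, 2
d = rank(u) − rank(v): 1, 0, 0, 4, -5, 0; Σd² = 42
ρ = 1 − 6Σd² / [n(n²−1)] = 1 − 6×42 / (6×35) = 1 − 252/210 ≈ -0.2000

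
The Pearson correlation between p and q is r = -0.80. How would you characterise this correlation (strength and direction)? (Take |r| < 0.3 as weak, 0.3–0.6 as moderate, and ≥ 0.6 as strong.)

r = -0.80 < 0 so the relationship is negative.
|r| = 0.80, which falls in the strong range.

strong negative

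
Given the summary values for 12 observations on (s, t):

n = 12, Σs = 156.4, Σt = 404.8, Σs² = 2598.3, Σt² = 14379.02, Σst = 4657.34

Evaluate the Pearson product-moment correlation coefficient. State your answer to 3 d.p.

r = (nΣst − ΣsΣt) / √[(nΣs² − (Σs)²)(nΣt² − (Σt)²)]
Numerator: 12×4657.34 − 156.4×404.8 = -7422.64
Denominator: √[(31179.6 − 24460.96)(172548.24 − 163863.04)] = √[6718.64 × 8685.2] = 7638.8960
r = -7422.64 / 7638.8960 ≈ -0.972

-0.972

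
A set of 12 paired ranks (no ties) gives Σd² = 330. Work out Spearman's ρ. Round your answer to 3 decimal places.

ρ = 1 − 6Σd² / [n(n²−1)] = 1 − 6×330 / (12×143)
  = 1 − 1980/1716 = 1 − 1.1538 ≈ -0.154

-0.154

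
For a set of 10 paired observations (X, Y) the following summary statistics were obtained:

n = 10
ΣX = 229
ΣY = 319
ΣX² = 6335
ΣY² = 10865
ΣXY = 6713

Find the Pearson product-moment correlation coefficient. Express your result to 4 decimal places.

-0.6830

r = (nΣXY − ΣXΣY) / √[(nΣX² − (ΣX)²)(nΣY² − (ΣY)²)]
Numerator: 10×6713 − 229×319 = -5921
Denominator: √[(63350 − 52441)(108650 − 101761)] = √[10909 × 6889] = 8669.0311
r = -5921 / 8669.0311 ≈ -0.6830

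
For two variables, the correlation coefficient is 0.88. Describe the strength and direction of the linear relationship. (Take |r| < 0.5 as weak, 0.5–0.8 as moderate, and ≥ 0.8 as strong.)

r = 0.88 > 0 so the relationship is positive.
|r| = 0.88, which falls in the strong range.

strong positive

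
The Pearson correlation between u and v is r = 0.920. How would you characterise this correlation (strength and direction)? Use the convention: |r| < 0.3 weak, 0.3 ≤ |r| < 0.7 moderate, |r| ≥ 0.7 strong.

r = 0.920 > 0 so the relationship is positive.
|r| = 0.920, which falls in the strong range.

strong positive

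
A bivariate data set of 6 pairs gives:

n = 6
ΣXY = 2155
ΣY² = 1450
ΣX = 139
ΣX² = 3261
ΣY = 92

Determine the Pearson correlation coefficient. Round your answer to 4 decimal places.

0.5905

r = (nΣXY − ΣXΣY) / √[(nΣX² − (ΣX)²)(nΣY² − (ΣY)²)]
Numerator: 6×2155 − 139×92 = 142
Denominator: √[(19566 − 19321)(8700 − 8464)] = √[245 × 236] = 240.4579
r = 142 / 240.4579 ≈ 0.5905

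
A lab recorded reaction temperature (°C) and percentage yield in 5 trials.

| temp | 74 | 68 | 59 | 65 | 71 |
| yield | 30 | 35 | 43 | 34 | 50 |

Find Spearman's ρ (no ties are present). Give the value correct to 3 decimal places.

-0.300

Rank temp: 5, 3, 1, 2, 4
Rank yield: 1, 3, 4, 2, 5
d = rank(temp) − rank(yield): 4, 0, -3, 0, -1; Σd² = 26
ρ = 1 − 6Σd² / [n(n²−1)] = 1 − 6×26 / (5×24) = 1 − 156/120 ≈ -0.300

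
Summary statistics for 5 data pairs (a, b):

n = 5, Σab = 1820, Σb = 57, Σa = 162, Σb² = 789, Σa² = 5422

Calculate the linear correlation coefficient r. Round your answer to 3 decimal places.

r = (nΣab − ΣaΣb) / √[(nΣa² − (Σa)²)(nΣb² − (Σb)²)]
Numerator: 5×1820 − 162×57 = -134
Denominator: √[(27110 − 26244)(3945 − 3249)] = √[866 × 696] = 776.3607
r = -134 / 776.3607 ≈ -0.173

-0.173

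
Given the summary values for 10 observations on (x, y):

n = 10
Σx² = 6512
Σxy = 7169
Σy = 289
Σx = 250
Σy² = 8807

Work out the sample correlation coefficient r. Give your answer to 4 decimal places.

r = (nΣxy − ΣxΣy) / √[(nΣx² − (Σx)²)(nΣy² − (Σy)²)]
Numerator: 10×7169 − 250×289 = -560
Denominator: √[(65120 − 62500)(88070 − 83521)] = √[2620 × 4549] = 3452.3007
r = -560 / 3452.3007 ≈ -0.1622

-0.1622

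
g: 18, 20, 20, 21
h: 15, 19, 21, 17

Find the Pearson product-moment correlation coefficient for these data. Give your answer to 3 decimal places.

n = 4, Σg = 79, Σh = 72, Σg² = 1565, Σh² = 1316, Σgh = 1427
nΣgh − ΣgΣh = 5708 − 5688 = 20
nΣg² − (Σg)² = 6260 − 6241 = 19; nΣh² − (Σh)² = 5264 − 5184 = 80
r = 20 / √(19 × 80) = 20 / 38.9872 ≈ 0.513

0.513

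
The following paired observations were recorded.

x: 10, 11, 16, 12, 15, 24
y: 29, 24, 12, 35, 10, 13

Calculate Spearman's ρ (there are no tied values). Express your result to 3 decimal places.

-0.600

Rank x: 1, 2, 5, 3, 4, 6
Rank y: 5, 4, 2, 6, 1, 3
d = rank(x) − rank(y): -4, -2, 3, -3, 3, 3; Σd² = 56
ρ = 1 − 6Σd² / [n(n²−1)] = 1 − 6×56 / (6×35) = 1 − 336/210 ≈ -0.600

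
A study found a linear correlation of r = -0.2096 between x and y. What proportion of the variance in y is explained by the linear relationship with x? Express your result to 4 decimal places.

r² = (-0.2096)² = 0.0439

0.0439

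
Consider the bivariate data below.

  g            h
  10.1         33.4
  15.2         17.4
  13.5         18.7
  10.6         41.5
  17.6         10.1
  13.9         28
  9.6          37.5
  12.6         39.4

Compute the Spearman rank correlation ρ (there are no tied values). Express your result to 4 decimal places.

Rank g: 2, 7, 5, 3, 8, 6, 1, 4
Rank h: 5, 2, 3, 8, 1, 4, 6, 7
d = rank(g) − rank(h): -3, 5, 2, -5, 7, 2, -5, -3; Σd² = 150
ρ = 1 − 6Σd² / [n(n²−1)] = 1 − 6×150 / (8×63) = 1 − 900/504 ≈ -0.7857

-0.7857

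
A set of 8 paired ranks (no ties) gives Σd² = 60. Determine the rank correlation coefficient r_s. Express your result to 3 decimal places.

ρ = 1 − 6Σd² / [n(n²−1)] = 1 − 6×60 / (8×63)
  = 1 − 360/504 = 1 − 0.7143 ≈ 0.286

0.286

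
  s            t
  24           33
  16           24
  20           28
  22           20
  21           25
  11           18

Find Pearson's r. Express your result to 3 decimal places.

n = 6, Σs = 114, Σt = 148, Σs² = 2278, Σt² = 3798, Σst = 2899
nΣst − ΣsΣt = 17394 − 16872 = 522
nΣs² − (Σs)² = 13668 − 12996 = 672; nΣt² − (Σt)² = 22788 − 21904 = 884
r = 522 / √(672 × 884) = 522 / 770.7451 ≈ 0.677

0.677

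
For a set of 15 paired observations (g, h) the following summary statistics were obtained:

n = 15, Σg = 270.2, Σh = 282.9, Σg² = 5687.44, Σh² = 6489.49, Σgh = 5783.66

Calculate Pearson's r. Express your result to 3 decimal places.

0.707

r = (nΣgh − ΣgΣh) / √[(nΣg² − (Σg)²)(nΣh² − (Σh)²)]
Numerator: 15×5783.66 − 270.2×282.9 = 10315.32
Denominator: √[(85311.6 − 73008.04)(97342.35 − 80032.41)] = √[12303.56 × 17309.94] = 14593.6248
r = 10315.32 / 14593.6248 ≈ 0.707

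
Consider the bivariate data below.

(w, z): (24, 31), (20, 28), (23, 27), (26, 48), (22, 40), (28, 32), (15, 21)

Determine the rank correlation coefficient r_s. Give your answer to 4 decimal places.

Rank w: 5, 2, 4, 6, 3, 7, 1
Rank z: 4, 3, 2, 7, 6, 5, 1
d = rank(w) − rank(z): 1, -1, 2, -1, -3, 2, 0; Σd² = 20
ρ = 1 − 6Σd² / [n(n²−1)] = 1 − 6×20 / (7×48) = 1 − 120/336 ≈ 0.6429

0.6429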